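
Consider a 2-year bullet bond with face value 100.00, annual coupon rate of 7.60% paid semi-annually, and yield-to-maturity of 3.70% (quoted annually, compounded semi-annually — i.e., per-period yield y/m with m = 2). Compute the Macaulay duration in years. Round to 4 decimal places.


Answer: Macaulay duration = 1.8971 years

Derivation:
Coupon per period c = face * coupon_rate / m = 3.800000
Periods per year m = 2; per-period yield y/m = 0.018500
Number of cashflows N = 4
Cashflows (t years, CF_t, discount factor 1/(1+y/m)^(m*t), PV):
  t = 0.5000: CF_t = 3.800000, DF = 0.981836, PV = 3.730977
  t = 1.0000: CF_t = 3.800000, DF = 0.964002, PV = 3.663208
  t = 1.5000: CF_t = 3.800000, DF = 0.946492, PV = 3.596669
  t = 2.0000: CF_t = 103.800000, DF = 0.929300, PV = 96.461324
Price P = sum_t PV_t = 107.452178
Macaulay numerator sum_t t * PV_t:
  t * PV_t at t = 0.5000: 1.865488
  t * PV_t at t = 1.0000: 3.663208
  t * PV_t at t = 1.5000: 5.395004
  t * PV_t at t = 2.0000: 192.922649
Macaulay duration D = (sum_t t * PV_t) / P = 203.846349 / 107.452178 = 1.897089


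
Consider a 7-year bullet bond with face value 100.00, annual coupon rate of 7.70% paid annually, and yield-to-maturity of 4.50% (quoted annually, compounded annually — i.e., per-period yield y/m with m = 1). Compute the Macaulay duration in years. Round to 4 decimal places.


Answer: Macaulay duration = 5.7876 years

Derivation:
Coupon per period c = face * coupon_rate / m = 7.700000
Periods per year m = 1; per-period yield y/m = 0.045000
Number of cashflows N = 7
Cashflows (t years, CF_t, discount factor 1/(1+y/m)^(m*t), PV):
  t = 1.0000: CF_t = 7.700000, DF = 0.956938, PV = 7.368421
  t = 2.0000: CF_t = 7.700000, DF = 0.915730, PV = 7.051121
  t = 3.0000: CF_t = 7.700000, DF = 0.876297, PV = 6.747484
  t = 4.0000: CF_t = 7.700000, DF = 0.838561, PV = 6.456922
  t = 5.0000: CF_t = 7.700000, DF = 0.802451, PV = 6.178873
  t = 6.0000: CF_t = 7.700000, DF = 0.767896, PV = 5.912797
  t = 7.0000: CF_t = 107.700000, DF = 0.734828, PV = 79.141025
Price P = sum_t PV_t = 118.856643
Macaulay numerator sum_t t * PV_t:
  t * PV_t at t = 1.0000: 7.368421
  t * PV_t at t = 2.0000: 14.102241
  t * PV_t at t = 3.0000: 20.242452
  t * PV_t at t = 4.0000: 25.827689
  t * PV_t at t = 5.0000: 30.894365
  t * PV_t at t = 6.0000: 35.476783
  t * PV_t at t = 7.0000: 553.987174
Macaulay duration D = (sum_t t * PV_t) / P = 687.899126 / 118.856643 = 5.787637


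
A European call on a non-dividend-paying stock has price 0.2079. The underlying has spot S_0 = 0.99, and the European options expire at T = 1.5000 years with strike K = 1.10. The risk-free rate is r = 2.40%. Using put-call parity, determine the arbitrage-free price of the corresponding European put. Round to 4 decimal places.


Answer: Put price = 0.2790

Derivation:
Put-call parity: C - P = S_0 * exp(-qT) - K * exp(-rT).
S_0 * exp(-qT) = 0.9900 * 1.00000000 = 0.99000000
K * exp(-rT) = 1.1000 * 0.96464029 = 1.06110432
P = C - S*exp(-qT) + K*exp(-rT)
P = 0.2079 - 0.99000000 + 1.06110432 = 0.2790


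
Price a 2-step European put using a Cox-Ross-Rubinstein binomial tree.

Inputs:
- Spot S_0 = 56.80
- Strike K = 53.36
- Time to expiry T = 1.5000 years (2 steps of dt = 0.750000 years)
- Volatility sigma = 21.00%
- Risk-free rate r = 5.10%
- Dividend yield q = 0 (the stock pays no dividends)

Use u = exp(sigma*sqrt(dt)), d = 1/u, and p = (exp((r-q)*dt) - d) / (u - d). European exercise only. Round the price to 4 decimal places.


dt = T/N = 0.750000
u = exp(sigma*sqrt(dt)) = 1.199453; d = 1/u = 0.833714
p = (exp((r-q)*dt) - d) / (u - d) = 0.561267
Discount per step: exp(-r*dt) = 0.962472
Stock lattice S(k, i) with i counting down-moves:
  k=0: S(0,0) = 56.8000
  k=1: S(1,0) = 68.1289; S(1,1) = 47.3549
  k=2: S(2,0) = 81.7174; S(2,1) = 56.8000; S(2,2) = 39.4805
Terminal payoffs V(N, i) = max(K - S_T, 0):
  V(2,0) = 0.000000; V(2,1) = 0.000000; V(2,2) = 13.879548
Backward induction: V(k, i) = exp(-r*dt) * [p * V(k+1, i) + (1-p) * V(k+1, i+1)].
  V(1,0) = exp(-r*dt) * [p*0.000000 + (1-p)*0.000000] = 0.000000
  V(1,1) = exp(-r*dt) * [p*0.000000 + (1-p)*13.879548] = 5.860891
  V(0,0) = exp(-r*dt) * [p*0.000000 + (1-p)*5.860891] = 2.474868

Answer: Price = V(0,0) = 2.4749


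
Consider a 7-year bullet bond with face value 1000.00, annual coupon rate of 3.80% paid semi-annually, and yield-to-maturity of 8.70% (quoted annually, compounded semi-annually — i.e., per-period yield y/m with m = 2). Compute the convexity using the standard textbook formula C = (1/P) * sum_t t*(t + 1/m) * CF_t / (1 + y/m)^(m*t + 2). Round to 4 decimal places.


Answer: Convexity = 39.7260

Derivation:
Coupon per period c = face * coupon_rate / m = 19.000000
Periods per year m = 2; per-period yield y/m = 0.043500
Number of cashflows N = 14
Cashflows (t years, CF_t, discount factor 1/(1+y/m)^(m*t), PV):
  t = 0.5000: CF_t = 19.000000, DF = 0.958313, PV = 18.207954
  t = 1.0000: CF_t = 19.000000, DF = 0.918365, PV = 17.448926
  t = 1.5000: CF_t = 19.000000, DF = 0.880081, PV = 16.721539
  t = 2.0000: CF_t = 19.000000, DF = 0.843393, PV = 16.024474
  t = 2.5000: CF_t = 19.000000, DF = 0.808235, PV = 15.356468
  t = 3.0000: CF_t = 19.000000, DF = 0.774543, PV = 14.716308
  t = 3.5000: CF_t = 19.000000, DF = 0.742254, PV = 14.102835
  t = 4.0000: CF_t = 19.000000, DF = 0.711312, PV = 13.514935
  t = 4.5000: CF_t = 19.000000, DF = 0.681660, PV = 12.951543
  t = 5.0000: CF_t = 19.000000, DF = 0.653244, PV = 12.411637
  t = 5.5000: CF_t = 19.000000, DF = 0.626013, PV = 11.894238
  t = 6.0000: CF_t = 19.000000, DF = 0.599916, PV = 11.398407
  t = 6.5000: CF_t = 19.000000, DF = 0.574908, PV = 10.923246
  t = 7.0000: CF_t = 1019.000000, DF = 0.550942, PV = 561.409602
Price P = sum_t PV_t = 747.082112
Convexity numerator sum_t t*(t + 1/m) * CF_t / (1+y/m)^(m*t + 2):
  t = 0.5000: term = 8.360769
  t = 1.0000: term = 24.036711
  t = 1.5000: term = 46.069403
  t = 2.0000: term = 73.581542
  t = 2.5000: term = 105.771263
  t = 3.0000: term = 141.906822
  t = 3.5000: term = 181.321606
  t = 4.0000: term = 223.409467
  t = 4.5000: term = 267.620348
  t = 5.0000: term = 313.456192
  t = 5.5000: term = 360.467112
  t = 6.0000: term = 408.247807
  t = 6.5000: term = 456.434219
  t = 7.0000: term = 27067.879410
Convexity = (1/P) * sum = 29678.562672 / 747.082112 = 39.725971


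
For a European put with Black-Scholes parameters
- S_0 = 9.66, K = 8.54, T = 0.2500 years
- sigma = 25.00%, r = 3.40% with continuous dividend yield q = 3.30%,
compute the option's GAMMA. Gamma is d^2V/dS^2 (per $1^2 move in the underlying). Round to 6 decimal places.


Answer: Gamma = 0.188743

Derivation:
d1 = 1.0503611234; d2 = 0.9253611234
phi(d1) = 0.2297949756; exp(-qT) = 0.9917839379; exp(-rT) = 0.9915360229
Gamma = exp(-qT) * phi(d1) / (S * sigma * sqrt(T)) = 0.9917839379 * 0.2297949756 / (9.6600 * 0.2500 * 0.5000000000) = 0.188743


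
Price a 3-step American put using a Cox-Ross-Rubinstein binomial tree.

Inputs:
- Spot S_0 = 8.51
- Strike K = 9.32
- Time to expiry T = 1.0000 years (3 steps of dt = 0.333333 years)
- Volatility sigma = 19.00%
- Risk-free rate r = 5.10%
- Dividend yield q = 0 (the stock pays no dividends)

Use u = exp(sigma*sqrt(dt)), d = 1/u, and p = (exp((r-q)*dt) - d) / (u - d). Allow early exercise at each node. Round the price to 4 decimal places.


dt = T/N = 0.333333
u = exp(sigma*sqrt(dt)) = 1.115939; d = 1/u = 0.896106
p = (exp((r-q)*dt) - d) / (u - d) = 0.550596
Discount per step: exp(-r*dt) = 0.983144
Stock lattice S(k, i) with i counting down-moves:
  k=0: S(0,0) = 8.5100
  k=1: S(1,0) = 9.4966; S(1,1) = 7.6259
  k=2: S(2,0) = 10.5977; S(2,1) = 8.5100; S(2,2) = 6.8336
  k=3: S(3,0) = 11.8264; S(3,1) = 9.4966; S(3,2) = 7.6259; S(3,3) = 6.1236
Terminal payoffs V(N, i) = max(K - S_T, 0):
  V(3,0) = 0.000000; V(3,1) = 0.000000; V(3,2) = 1.694138; V(3,3) = 3.196387
Backward induction: V(k, i) = exp(-r*dt) * [p * V(k+1, i) + (1-p) * V(k+1, i+1)]; then take max(V_cont, immediate exercise) for American.
  V(2,0) = exp(-r*dt) * [p*0.000000 + (1-p)*0.000000] = 0.000000; exercise = 0.000000; V(2,0) = max -> 0.000000
  V(2,1) = exp(-r*dt) * [p*0.000000 + (1-p)*1.694138] = 0.748519; exercise = 0.810000; V(2,1) = max -> 0.810000
  V(2,2) = exp(-r*dt) * [p*1.694138 + (1-p)*3.196387] = 2.329318; exercise = 2.486419; V(2,2) = max -> 2.486419
  V(1,0) = exp(-r*dt) * [p*0.000000 + (1-p)*0.810000] = 0.357882; exercise = 0.000000; V(1,0) = max -> 0.357882
  V(1,1) = exp(-r*dt) * [p*0.810000 + (1-p)*2.486419] = 1.537037; exercise = 1.694138; V(1,1) = max -> 1.694138
  V(0,0) = exp(-r*dt) * [p*0.357882 + (1-p)*1.694138] = 0.942246; exercise = 0.810000; V(0,0) = max -> 0.942246

Answer: Price = V(0,0) = 0.9422


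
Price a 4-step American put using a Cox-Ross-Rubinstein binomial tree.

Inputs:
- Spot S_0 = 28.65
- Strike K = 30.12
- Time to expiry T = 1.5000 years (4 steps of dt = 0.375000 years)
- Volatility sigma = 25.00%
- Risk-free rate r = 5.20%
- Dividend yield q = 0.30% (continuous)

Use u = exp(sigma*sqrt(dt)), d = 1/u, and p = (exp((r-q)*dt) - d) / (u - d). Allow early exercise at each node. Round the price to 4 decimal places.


Answer: Price = V(0,0) = 3.4817

Derivation:
dt = T/N = 0.375000
u = exp(sigma*sqrt(dt)) = 1.165433; d = 1/u = 0.858050
p = (exp((r-q)*dt) - d) / (u - d) = 0.522133
Discount per step: exp(-r*dt) = 0.980689
Stock lattice S(k, i) with i counting down-moves:
  k=0: S(0,0) = 28.6500
  k=1: S(1,0) = 33.3897; S(1,1) = 24.5831
  k=2: S(2,0) = 38.9134; S(2,1) = 28.6500; S(2,2) = 21.0935
  k=3: S(3,0) = 45.3510; S(3,1) = 33.3897; S(3,2) = 24.5831; S(3,3) = 18.0993
  k=4: S(4,0) = 52.8536; S(4,1) = 38.9134; S(4,2) = 28.6500; S(4,3) = 21.0935; S(4,4) = 15.5301
Terminal payoffs V(N, i) = max(K - S_T, 0):
  V(4,0) = 0.000000; V(4,1) = 0.000000; V(4,2) = 1.470000; V(4,3) = 9.026452; V(4,4) = 14.589886
Backward induction: V(k, i) = exp(-r*dt) * [p * V(k+1, i) + (1-p) * V(k+1, i+1)]; then take max(V_cont, immediate exercise) for American.
  V(3,0) = exp(-r*dt) * [p*0.000000 + (1-p)*0.000000] = 0.000000; exercise = 0.000000; V(3,0) = max -> 0.000000
  V(3,1) = exp(-r*dt) * [p*0.000000 + (1-p)*1.470000] = 0.688900; exercise = 0.000000; V(3,1) = max -> 0.688900
  V(3,2) = exp(-r*dt) * [p*1.470000 + (1-p)*9.026452] = 4.982862; exercise = 5.536872; V(3,2) = max -> 5.536872
  V(3,3) = exp(-r*dt) * [p*9.026452 + (1-p)*14.589886] = 11.459384; exercise = 12.020685; V(3,3) = max -> 12.020685
  V(2,0) = exp(-r*dt) * [p*0.000000 + (1-p)*0.688900] = 0.322845; exercise = 0.000000; V(2,0) = max -> 0.322845
  V(2,1) = exp(-r*dt) * [p*0.688900 + (1-p)*5.536872] = 2.947547; exercise = 1.470000; V(2,1) = max -> 2.947547
  V(2,2) = exp(-r*dt) * [p*5.536872 + (1-p)*12.020685] = 8.468518; exercise = 9.026452; V(2,2) = max -> 9.026452
  V(1,0) = exp(-r*dt) * [p*0.322845 + (1-p)*2.947547] = 1.546649; exercise = 0.000000; V(1,0) = max -> 1.546649
  V(1,1) = exp(-r*dt) * [p*2.947547 + (1-p)*9.026452] = 5.739440; exercise = 5.536872; V(1,1) = max -> 5.739440
  V(0,0) = exp(-r*dt) * [p*1.546649 + (1-p)*5.739440] = 3.481688; exercise = 1.470000; V(0,0) = max -> 3.481688


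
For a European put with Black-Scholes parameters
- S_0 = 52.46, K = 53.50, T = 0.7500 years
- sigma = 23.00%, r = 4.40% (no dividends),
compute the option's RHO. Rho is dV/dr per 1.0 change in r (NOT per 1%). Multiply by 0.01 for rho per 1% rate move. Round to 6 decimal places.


Answer: Rho = -19.914095

Derivation:
d1 = 0.1667127546; d2 = -0.0324730883
phi(d1) = 0.3934366936; exp(-qT) = 1.0000000000; exp(-rT) = 0.9675385596
N(-d2) = 0.5129526114
Rho = -K*T*exp(-rT)*N(-d2) = -53.5000 * 0.7500 * 0.9675385596 * 0.5129526114 = -19.914095


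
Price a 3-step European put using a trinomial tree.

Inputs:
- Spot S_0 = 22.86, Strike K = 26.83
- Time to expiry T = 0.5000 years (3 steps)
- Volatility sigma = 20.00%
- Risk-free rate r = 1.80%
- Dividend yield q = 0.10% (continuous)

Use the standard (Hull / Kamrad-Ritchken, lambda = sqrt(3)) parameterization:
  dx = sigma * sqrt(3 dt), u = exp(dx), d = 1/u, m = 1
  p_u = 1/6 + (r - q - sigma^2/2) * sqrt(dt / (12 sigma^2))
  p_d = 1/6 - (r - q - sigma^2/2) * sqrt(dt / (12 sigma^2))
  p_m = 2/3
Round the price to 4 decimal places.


Answer: Price = V(0,0) = 3.9659

Derivation:
dt = T/N = 0.166667; dx = sigma*sqrt(3*dt) = 0.141421
u = exp(dx) = 1.151910; d = 1/u = 0.868123
p_u = 0.164899, p_m = 0.666667, p_d = 0.168434
Discount per step: exp(-r*dt) = 0.997004
Stock lattice S(k, j) with j the centered position index:
  k=0: S(0,+0) = 22.8600
  k=1: S(1,-1) = 19.8453; S(1,+0) = 22.8600; S(1,+1) = 26.3327
  k=2: S(2,-2) = 17.2282; S(2,-1) = 19.8453; S(2,+0) = 22.8600; S(2,+1) = 26.3327; S(2,+2) = 30.3329
  k=3: S(3,-3) = 14.9562; S(3,-2) = 17.2282; S(3,-1) = 19.8453; S(3,+0) = 22.8600; S(3,+1) = 26.3327; S(3,+2) = 30.3329; S(3,+3) = 34.9407
Terminal payoffs V(N, j) = max(K - S_T, 0):
  V(3,-3) = 11.873820; V(3,-2) = 9.601828; V(3,-1) = 6.984698; V(3,+0) = 3.970000; V(3,+1) = 0.497339; V(3,+2) = 0.000000; V(3,+3) = 0.000000
Backward induction: V(k, j) = exp(-r*dt) * [p_u * V(k+1, j+1) + p_m * V(k+1, j) + p_d * V(k+1, j-1)]
  V(2,-2) = exp(-r*dt) * [p_u*6.984698 + p_m*9.601828 + p_d*11.873820] = 9.524332
  V(2,-1) = exp(-r*dt) * [p_u*3.970000 + p_m*6.984698 + p_d*9.601828] = 6.907638
  V(2,+0) = exp(-r*dt) * [p_u*0.497339 + p_m*3.970000 + p_d*6.984698] = 3.893443
  V(2,+1) = exp(-r*dt) * [p_u*0.000000 + p_m*0.497339 + p_d*3.970000] = 0.997248
  V(2,+2) = exp(-r*dt) * [p_u*0.000000 + p_m*0.000000 + p_d*0.497339] = 0.083518
  V(1,-1) = exp(-r*dt) * [p_u*3.893443 + p_m*6.907638 + p_d*9.524332] = 6.830819
  V(1,+0) = exp(-r*dt) * [p_u*0.997248 + p_m*3.893443 + p_d*6.907638] = 3.911805
  V(1,+1) = exp(-r*dt) * [p_u*0.083518 + p_m*0.997248 + p_d*3.893443] = 1.330397
  V(0,+0) = exp(-r*dt) * [p_u*1.330397 + p_m*3.911805 + p_d*6.830819] = 3.965881


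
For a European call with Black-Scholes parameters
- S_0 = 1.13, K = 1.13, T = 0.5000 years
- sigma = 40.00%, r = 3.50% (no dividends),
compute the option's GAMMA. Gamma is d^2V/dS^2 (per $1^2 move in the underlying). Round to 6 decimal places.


d1 = 0.2032931996; d2 = -0.0795495129
phi(d1) = 0.3907831034; exp(-qT) = 1.0000000000; exp(-rT) = 0.9826522357
Gamma = exp(-qT) * phi(d1) / (S * sigma * sqrt(T)) = 1.0000000000 * 0.3907831034 / (1.1300 * 0.4000 * 0.7071067812) = 1.222679

Answer: Gamma = 1.222679


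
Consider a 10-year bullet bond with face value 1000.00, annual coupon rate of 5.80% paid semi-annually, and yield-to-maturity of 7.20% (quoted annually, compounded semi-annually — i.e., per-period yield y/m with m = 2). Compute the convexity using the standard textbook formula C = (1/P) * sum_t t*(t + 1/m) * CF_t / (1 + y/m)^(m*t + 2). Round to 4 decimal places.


Answer: Convexity = 67.1033

Derivation:
Coupon per period c = face * coupon_rate / m = 29.000000
Periods per year m = 2; per-period yield y/m = 0.036000
Number of cashflows N = 20
Cashflows (t years, CF_t, discount factor 1/(1+y/m)^(m*t), PV):
  t = 0.5000: CF_t = 29.000000, DF = 0.965251, PV = 27.992278
  t = 1.0000: CF_t = 29.000000, DF = 0.931709, PV = 27.019573
  t = 1.5000: CF_t = 29.000000, DF = 0.899333, PV = 26.080669
  t = 2.0000: CF_t = 29.000000, DF = 0.868082, PV = 25.174391
  t = 2.5000: CF_t = 29.000000, DF = 0.837917, PV = 24.299605
  t = 3.0000: CF_t = 29.000000, DF = 0.808801, PV = 23.455218
  t = 3.5000: CF_t = 29.000000, DF = 0.780696, PV = 22.640171
  t = 4.0000: CF_t = 29.000000, DF = 0.753567, PV = 21.853447
  t = 4.5000: CF_t = 29.000000, DF = 0.727381, PV = 21.094061
  t = 5.0000: CF_t = 29.000000, DF = 0.702106, PV = 20.361063
  t = 5.5000: CF_t = 29.000000, DF = 0.677708, PV = 19.653536
  t = 6.0000: CF_t = 29.000000, DF = 0.654158, PV = 18.970594
  t = 6.5000: CF_t = 29.000000, DF = 0.631427, PV = 18.311384
  t = 7.0000: CF_t = 29.000000, DF = 0.609486, PV = 17.675081
  t = 7.5000: CF_t = 29.000000, DF = 0.588307, PV = 17.060889
  t = 8.0000: CF_t = 29.000000, DF = 0.567863, PV = 16.468040
  t = 8.5000: CF_t = 29.000000, DF = 0.548131, PV = 15.895791
  t = 9.0000: CF_t = 29.000000, DF = 0.529084, PV = 15.343428
  t = 9.5000: CF_t = 29.000000, DF = 0.510699, PV = 14.810259
  t = 10.0000: CF_t = 1029.000000, DF = 0.492952, PV = 507.247910
Price P = sum_t PV_t = 901.407390
Convexity numerator sum_t t*(t + 1/m) * CF_t / (1+y/m)^(m*t + 2):
  t = 0.5000: term = 13.040335
  t = 1.0000: term = 37.761587
  t = 1.5000: term = 72.898816
  t = 2.0000: term = 117.276088
  t = 2.5000: term = 169.801285
  t = 3.0000: term = 229.461196
  t = 3.5000: term = 295.316855
  t = 4.0000: term = 366.499131
  t = 4.5000: term = 442.204550
  t = 5.0000: term = 521.691339
  t = 5.5000: term = 604.275682
  t = 6.0000: term = 689.328174
  t = 6.5000: term = 776.270466
  t = 7.0000: term = 864.572096
  t = 7.5000: term = 953.747486
  t = 8.0000: term = 1043.353106
  t = 8.5000: term = 1132.984792
  t = 9.0000: term = 1222.275212
  t = 9.5000: term = 1310.891476
  t = 10.0000: term = 49623.804230
Convexity = (1/P) * sum = 60487.453903 / 901.407390 = 67.103348


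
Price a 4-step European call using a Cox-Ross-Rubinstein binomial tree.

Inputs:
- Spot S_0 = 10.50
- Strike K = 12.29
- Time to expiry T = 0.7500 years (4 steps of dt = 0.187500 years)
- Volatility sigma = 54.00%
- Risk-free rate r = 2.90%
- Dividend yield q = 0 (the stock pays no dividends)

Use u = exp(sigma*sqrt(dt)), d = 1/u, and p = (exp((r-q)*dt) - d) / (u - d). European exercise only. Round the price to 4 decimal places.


Answer: Price = V(0,0) = 1.4892

Derivation:
dt = T/N = 0.187500
u = exp(sigma*sqrt(dt)) = 1.263426; d = 1/u = 0.791499
p = (exp((r-q)*dt) - d) / (u - d) = 0.453361
Discount per step: exp(-r*dt) = 0.994577
Stock lattice S(k, i) with i counting down-moves:
  k=0: S(0,0) = 10.5000
  k=1: S(1,0) = 13.2660; S(1,1) = 8.3107
  k=2: S(2,0) = 16.7606; S(2,1) = 10.5000; S(2,2) = 6.5779
  k=3: S(3,0) = 21.1757; S(3,1) = 13.2660; S(3,2) = 8.3107; S(3,3) = 5.2064
  k=4: S(4,0) = 26.7540; S(4,1) = 16.7606; S(4,2) = 10.5000; S(4,3) = 6.5779; S(4,4) = 4.1209
Terminal payoffs V(N, i) = max(S_T - K, 0):
  V(4,0) = 14.463965; V(4,1) = 4.470568; V(4,2) = 0.000000; V(4,3) = 0.000000; V(4,4) = 0.000000
Backward induction: V(k, i) = exp(-r*dt) * [p * V(k+1, i) + (1-p) * V(k+1, i+1)].
  V(3,0) = exp(-r*dt) * [p*14.463965 + (1-p)*4.470568] = 8.952378
  V(3,1) = exp(-r*dt) * [p*4.470568 + (1-p)*0.000000] = 2.015793
  V(3,2) = exp(-r*dt) * [p*0.000000 + (1-p)*0.000000] = 0.000000
  V(3,3) = exp(-r*dt) * [p*0.000000 + (1-p)*0.000000] = 0.000000
  V(2,0) = exp(-r*dt) * [p*8.952378 + (1-p)*2.015793] = 5.132589
  V(2,1) = exp(-r*dt) * [p*2.015793 + (1-p)*0.000000] = 0.908927
  V(2,2) = exp(-r*dt) * [p*0.000000 + (1-p)*0.000000] = 0.000000
  V(1,0) = exp(-r*dt) * [p*5.132589 + (1-p)*0.908927] = 2.808460
  V(1,1) = exp(-r*dt) * [p*0.908927 + (1-p)*0.000000] = 0.409838
  V(0,0) = exp(-r*dt) * [p*2.808460 + (1-p)*0.409838] = 1.489161


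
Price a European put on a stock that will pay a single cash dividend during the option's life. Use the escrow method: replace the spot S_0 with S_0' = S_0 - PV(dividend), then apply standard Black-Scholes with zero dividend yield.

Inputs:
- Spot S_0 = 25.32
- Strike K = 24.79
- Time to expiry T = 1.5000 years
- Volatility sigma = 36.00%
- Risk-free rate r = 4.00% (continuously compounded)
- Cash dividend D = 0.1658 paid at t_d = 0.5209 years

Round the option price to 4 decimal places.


PV(D) = D * exp(-r * t_d) = 0.1658 * 0.97937957 = 0.16238113
S_0' = S_0 - PV(D) = 25.3200 - 0.16238113 = 25.15761887
d1 = (ln(S_0'/K) + (r + sigma^2/2)*T) / (sigma*sqrt(T)) = 0.38992348
d2 = d1 - sigma*sqrt(T) = -0.05098467
exp(-rT) = 0.94176453
N(-d1) = 0.34829657; N(-d2) = 0.52033113
P = K * exp(-rT) * N(-d2) - S_0' * N(-d1) = 24.7900 * 0.94176453 * 0.52033113 - 25.15761887 * 0.34829657 = 3.3855

Answer: Price = 3.3855


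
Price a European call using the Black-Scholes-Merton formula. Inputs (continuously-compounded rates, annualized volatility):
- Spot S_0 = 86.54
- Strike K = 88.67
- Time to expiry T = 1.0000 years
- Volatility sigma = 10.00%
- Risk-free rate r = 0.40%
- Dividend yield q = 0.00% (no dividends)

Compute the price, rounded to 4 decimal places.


d1 = (ln(S/K) + (r - q + 0.5*sigma^2) * T) / (sigma * sqrt(T)) = -0.15314879
d2 = d1 - sigma * sqrt(T) = -0.25314879
exp(-rT) = 0.99600799; exp(-qT) = 1.00000000
C = S_0 * exp(-qT) * N(d1) - K * exp(-rT) * N(d2)
N(d1) = 0.43914047; N(d2) = 0.40007662
C = 86.5400 * 1.00000000 * 0.43914047 - 88.6700 * 0.99600799 * 0.40007662 = 2.6700

Answer: Price = 2.6700


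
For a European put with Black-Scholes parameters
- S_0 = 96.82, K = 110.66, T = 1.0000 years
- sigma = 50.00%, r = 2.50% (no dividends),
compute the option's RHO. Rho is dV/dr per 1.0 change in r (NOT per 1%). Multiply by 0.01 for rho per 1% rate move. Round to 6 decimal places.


Answer: Rho = -73.372330

Derivation:
d1 = 0.0327822941; d2 = -0.4672177059
phi(d1) = 0.3987279706; exp(-qT) = 1.0000000000; exp(-rT) = 0.9753099120
N(-d2) = 0.6798279365
Rho = -K*T*exp(-rT)*N(-d2) = -110.6600 * 1.0000 * 0.9753099120 * 0.6798279365 = -73.372330


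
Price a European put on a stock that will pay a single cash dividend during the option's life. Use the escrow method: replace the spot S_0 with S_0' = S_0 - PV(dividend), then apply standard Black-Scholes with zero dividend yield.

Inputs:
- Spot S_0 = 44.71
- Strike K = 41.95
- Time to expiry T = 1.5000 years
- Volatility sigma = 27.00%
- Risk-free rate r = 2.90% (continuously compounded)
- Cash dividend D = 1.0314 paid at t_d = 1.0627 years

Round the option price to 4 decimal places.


PV(D) = D * exp(-r * t_d) = 1.0314 * 0.96965174 = 1.00009881
S_0' = S_0 - PV(D) = 44.7100 - 1.00009881 = 43.70990119
d1 = (ln(S_0'/K) + (r + sigma^2/2)*T) / (sigma*sqrt(T)) = 0.42116471
d2 = d1 - sigma*sqrt(T) = 0.09048359
exp(-rT) = 0.95743255
N(-d1) = 0.33681741; N(-d2) = 0.46395147
P = K * exp(-rT) * N(-d2) - S_0' * N(-d1) = 41.9500 * 0.95743255 * 0.46395147 - 43.70990119 * 0.33681741 = 3.9120

Answer: Price = 3.9120


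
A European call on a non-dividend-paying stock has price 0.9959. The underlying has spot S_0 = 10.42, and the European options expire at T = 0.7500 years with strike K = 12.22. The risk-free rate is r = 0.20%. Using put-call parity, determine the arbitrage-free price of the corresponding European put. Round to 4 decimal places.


Put-call parity: C - P = S_0 * exp(-qT) - K * exp(-rT).
S_0 * exp(-qT) = 10.4200 * 1.00000000 = 10.42000000
K * exp(-rT) = 12.2200 * 0.99850112 = 12.20168374
P = C - S*exp(-qT) + K*exp(-rT)
P = 0.9959 - 10.42000000 + 12.20168374 = 2.7776

Answer: Put price = 2.7776


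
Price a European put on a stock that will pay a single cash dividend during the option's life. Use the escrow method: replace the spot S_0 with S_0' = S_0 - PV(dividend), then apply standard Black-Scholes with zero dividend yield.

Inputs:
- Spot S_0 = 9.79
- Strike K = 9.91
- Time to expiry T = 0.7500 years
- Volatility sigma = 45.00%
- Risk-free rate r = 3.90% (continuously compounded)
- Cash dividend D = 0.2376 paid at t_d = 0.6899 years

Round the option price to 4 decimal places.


PV(D) = D * exp(-r * t_d) = 0.2376 * 0.97345264 = 0.23129235
S_0' = S_0 - PV(D) = 9.7900 - 0.23129235 = 9.55870765
d1 = (ln(S_0'/K) + (r + sigma^2/2)*T) / (sigma*sqrt(T)) = 0.17729961
d2 = d1 - sigma*sqrt(T) = -0.21241182
exp(-rT) = 0.97117364
N(-d1) = 0.42963653; N(-d2) = 0.58410712
P = K * exp(-rT) * N(-d2) - S_0' * N(-d1) = 9.9100 * 0.97117364 * 0.58410712 - 9.55870765 * 0.42963653 = 1.5149

Answer: Price = 1.5149


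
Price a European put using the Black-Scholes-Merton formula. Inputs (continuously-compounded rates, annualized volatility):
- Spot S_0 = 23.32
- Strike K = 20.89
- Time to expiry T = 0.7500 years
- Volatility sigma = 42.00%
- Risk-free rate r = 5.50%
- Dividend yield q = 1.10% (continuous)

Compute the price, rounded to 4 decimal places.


d1 = (ln(S/K) + (r - q + 0.5*sigma^2) * T) / (sigma * sqrt(T)) = 0.57512551
d2 = d1 - sigma * sqrt(T) = 0.21139484
exp(-rT) = 0.95958920; exp(-qT) = 0.99178394
P = K * exp(-rT) * N(-d2) - S_0 * exp(-qT) * N(-d1)
N(-d1) = 0.28260321; N(-d2) = 0.41628959
P = 20.8900 * 0.95958920 * 0.41628959 - 23.3200 * 0.99178394 * 0.28260321 = 1.8087

Answer: Price = 1.8087


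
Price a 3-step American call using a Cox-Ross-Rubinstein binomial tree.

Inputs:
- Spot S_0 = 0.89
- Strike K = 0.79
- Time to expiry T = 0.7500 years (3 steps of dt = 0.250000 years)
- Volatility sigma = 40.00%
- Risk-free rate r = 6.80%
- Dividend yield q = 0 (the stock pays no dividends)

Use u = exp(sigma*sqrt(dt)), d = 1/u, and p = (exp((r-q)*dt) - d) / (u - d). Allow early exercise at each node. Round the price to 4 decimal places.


dt = T/N = 0.250000
u = exp(sigma*sqrt(dt)) = 1.221403; d = 1/u = 0.818731
p = (exp((r-q)*dt) - d) / (u - d) = 0.492745
Discount per step: exp(-r*dt) = 0.983144
Stock lattice S(k, i) with i counting down-moves:
  k=0: S(0,0) = 0.8900
  k=1: S(1,0) = 1.0870; S(1,1) = 0.7287
  k=2: S(2,0) = 1.3277; S(2,1) = 0.8900; S(2,2) = 0.5966
  k=3: S(3,0) = 1.6217; S(3,1) = 1.0870; S(3,2) = 0.7287; S(3,3) = 0.4884
Terminal payoffs V(N, i) = max(S_T - K, 0):
  V(3,0) = 0.831686; V(3,1) = 0.297048; V(3,2) = 0.000000; V(3,3) = 0.000000
Backward induction: V(k, i) = exp(-r*dt) * [p * V(k+1, i) + (1-p) * V(k+1, i+1)]; then take max(V_cont, immediate exercise) for American.
  V(2,0) = exp(-r*dt) * [p*0.831686 + (1-p)*0.297048] = 0.551040; exercise = 0.537724; V(2,0) = max -> 0.551040
  V(2,1) = exp(-r*dt) * [p*0.297048 + (1-p)*0.000000] = 0.143902; exercise = 0.100000; V(2,1) = max -> 0.143902
  V(2,2) = exp(-r*dt) * [p*0.000000 + (1-p)*0.000000] = 0.000000; exercise = 0.000000; V(2,2) = max -> 0.000000
  V(1,0) = exp(-r*dt) * [p*0.551040 + (1-p)*0.143902] = 0.338710; exercise = 0.297048; V(1,0) = max -> 0.338710
  V(1,1) = exp(-r*dt) * [p*0.143902 + (1-p)*0.000000] = 0.069712; exercise = 0.000000; V(1,1) = max -> 0.069712
  V(0,0) = exp(-r*dt) * [p*0.338710 + (1-p)*0.069712] = 0.198850; exercise = 0.100000; V(0,0) = max -> 0.198850

Answer: Price = V(0,0) = 0.1988


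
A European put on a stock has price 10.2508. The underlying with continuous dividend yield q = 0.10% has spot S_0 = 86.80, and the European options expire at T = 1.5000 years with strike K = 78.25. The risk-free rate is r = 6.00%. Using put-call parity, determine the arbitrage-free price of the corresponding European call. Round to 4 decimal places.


Put-call parity: C - P = S_0 * exp(-qT) - K * exp(-rT).
S_0 * exp(-qT) = 86.8000 * 0.99850112 = 86.66989760
K * exp(-rT) = 78.2500 * 0.91393119 = 71.51511525
C = P + S*exp(-qT) - K*exp(-rT)
C = 10.2508 + 86.66989760 - 71.51511525 = 25.4056

Answer: Call price = 25.4056


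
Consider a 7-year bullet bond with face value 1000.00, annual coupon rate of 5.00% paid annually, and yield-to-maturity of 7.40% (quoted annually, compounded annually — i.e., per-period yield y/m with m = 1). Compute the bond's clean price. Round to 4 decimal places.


Answer: Price = 872.4414

Derivation:
Coupon per period c = face * coupon_rate / m = 50.000000
Periods per year m = 1; per-period yield y/m = 0.074000
Number of cashflows N = 7
Cashflows (t years, CF_t, discount factor 1/(1+y/m)^(m*t), PV):
  t = 1.0000: CF_t = 50.000000, DF = 0.931099, PV = 46.554935
  t = 2.0000: CF_t = 50.000000, DF = 0.866945, PV = 43.347239
  t = 3.0000: CF_t = 50.000000, DF = 0.807211, PV = 40.360558
  t = 4.0000: CF_t = 50.000000, DF = 0.751593, PV = 37.579663
  t = 5.0000: CF_t = 50.000000, DF = 0.699808, PV = 34.990375
  t = 6.0000: CF_t = 50.000000, DF = 0.651590, PV = 32.579493
  t = 7.0000: CF_t = 1050.000000, DF = 0.606694, PV = 637.029185
Price P = sum_t PV_t = 872.441447


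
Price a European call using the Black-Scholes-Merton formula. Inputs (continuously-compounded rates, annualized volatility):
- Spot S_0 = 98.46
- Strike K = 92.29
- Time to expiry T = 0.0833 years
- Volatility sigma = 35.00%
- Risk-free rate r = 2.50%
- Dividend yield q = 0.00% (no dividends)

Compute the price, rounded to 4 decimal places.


Answer: Price = 7.8278

Derivation:
d1 = (ln(S/K) + (r - q + 0.5*sigma^2) * T) / (sigma * sqrt(T)) = 0.71175995
d2 = d1 - sigma * sqrt(T) = 0.61074387
exp(-rT) = 0.99791967; exp(-qT) = 1.00000000
C = S_0 * exp(-qT) * N(d1) - K * exp(-rT) * N(d2)
N(d1) = 0.76169328; N(d2) = 0.72931542
C = 98.4600 * 1.00000000 * 0.76169328 - 92.2900 * 0.99791967 * 0.72931542 = 7.8278


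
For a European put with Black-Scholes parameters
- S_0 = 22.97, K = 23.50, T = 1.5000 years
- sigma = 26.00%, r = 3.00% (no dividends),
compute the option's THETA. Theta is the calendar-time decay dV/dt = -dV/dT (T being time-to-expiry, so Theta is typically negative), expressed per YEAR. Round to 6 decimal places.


d1 = 0.2288972656; d2 = -0.0895364010
phi(d1) = 0.3886269036; exp(-qT) = 1.0000000000; exp(-rT) = 0.9559974818
Theta = -S*exp(-qT)*phi(d1)*sigma/(2*sqrt(T)) + r*K*exp(-rT)*N(-d2) - q*S*exp(-qT)*N(-d1)
N(-d1) = 0.4094743829; N(-d2) = 0.5356721870; sqrt(T) = 1.2247448714
Term 1 = -22.9700 * 1.0000000000 * 0.3886269036 * 0.2600 / (2 * 1.2247448714) = -0.9475269699
Term 2 = 0.0300 * 23.5000 * 0.9559974818 * 0.5356721870 = 0.3610313896
Term 3 = 0 (no dividend yield, q = 0)
Theta = -0.9475269699 + (0.3610313896) + (0.0000000000) = -0.586496

Answer: Theta = -0.586496


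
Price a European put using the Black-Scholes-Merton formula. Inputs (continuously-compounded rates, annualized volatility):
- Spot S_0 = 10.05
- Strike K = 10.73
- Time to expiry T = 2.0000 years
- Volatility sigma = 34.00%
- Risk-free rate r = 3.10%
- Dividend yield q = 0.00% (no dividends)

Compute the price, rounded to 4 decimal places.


Answer: Price = 1.9303

Derivation:
d1 = (ln(S/K) + (r - q + 0.5*sigma^2) * T) / (sigma * sqrt(T)) = 0.23319774
d2 = d1 - sigma * sqrt(T) = -0.24763487
exp(-rT) = 0.93988289; exp(-qT) = 1.00000000
P = K * exp(-rT) * N(-d2) - S_0 * exp(-qT) * N(-d1)
N(-d1) = 0.40780393; N(-d2) = 0.59779154
P = 10.7300 * 0.93988289 * 0.59779154 - 10.0500 * 1.00000000 * 0.40780393 = 1.9303


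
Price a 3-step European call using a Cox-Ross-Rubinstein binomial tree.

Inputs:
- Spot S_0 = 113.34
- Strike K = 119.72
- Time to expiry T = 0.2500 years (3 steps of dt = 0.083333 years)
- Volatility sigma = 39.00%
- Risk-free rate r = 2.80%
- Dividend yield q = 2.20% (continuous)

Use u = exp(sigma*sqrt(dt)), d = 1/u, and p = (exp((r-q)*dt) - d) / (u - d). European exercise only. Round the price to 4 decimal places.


dt = T/N = 0.083333
u = exp(sigma*sqrt(dt)) = 1.119165; d = 1/u = 0.893523
p = (exp((r-q)*dt) - d) / (u - d) = 0.474100
Discount per step: exp(-r*dt) = 0.997669
Stock lattice S(k, i) with i counting down-moves:
  k=0: S(0,0) = 113.3400
  k=1: S(1,0) = 126.8462; S(1,1) = 101.2719
  k=2: S(2,0) = 141.9619; S(2,1) = 113.3400; S(2,2) = 90.4888
  k=3: S(3,0) = 158.8789; S(3,1) = 126.8462; S(3,2) = 101.2719; S(3,3) = 80.8538
Terminal payoffs V(N, i) = max(S_T - K, 0):
  V(3,0) = 39.158865; V(3,1) = 7.126216; V(3,2) = 0.000000; V(3,3) = 0.000000
Backward induction: V(k, i) = exp(-r*dt) * [p * V(k+1, i) + (1-p) * V(k+1, i+1)].
  V(2,0) = exp(-r*dt) * [p*39.158865 + (1-p)*7.126216] = 22.260902
  V(2,1) = exp(-r*dt) * [p*7.126216 + (1-p)*0.000000] = 3.370667
  V(2,2) = exp(-r*dt) * [p*0.000000 + (1-p)*0.000000] = 0.000000
  V(1,0) = exp(-r*dt) * [p*22.260902 + (1-p)*3.370667] = 12.297805
  V(1,1) = exp(-r*dt) * [p*3.370667 + (1-p)*0.000000] = 1.594310
  V(0,0) = exp(-r*dt) * [p*12.297805 + (1-p)*1.594310] = 6.653298

Answer: Price = V(0,0) = 6.6533


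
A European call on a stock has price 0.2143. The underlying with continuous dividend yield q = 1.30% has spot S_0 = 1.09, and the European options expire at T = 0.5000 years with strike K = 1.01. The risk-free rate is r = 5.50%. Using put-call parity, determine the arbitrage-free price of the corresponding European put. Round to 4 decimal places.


Put-call parity: C - P = S_0 * exp(-qT) - K * exp(-rT).
S_0 * exp(-qT) = 1.0900 * 0.99352108 = 1.08293798
K * exp(-rT) = 1.0100 * 0.97287468 = 0.98260343
P = C - S*exp(-qT) + K*exp(-rT)
P = 0.2143 - 1.08293798 + 0.98260343 = 0.1140

Answer: Put price = 0.1140


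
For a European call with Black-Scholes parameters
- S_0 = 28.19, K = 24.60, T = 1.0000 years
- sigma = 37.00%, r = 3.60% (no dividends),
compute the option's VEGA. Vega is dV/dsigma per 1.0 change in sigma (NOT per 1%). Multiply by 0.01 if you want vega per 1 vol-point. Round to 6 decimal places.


Answer: Vega = 9.101857

Derivation:
d1 = 0.6504617897; d2 = 0.2804617897
phi(d1) = 0.3228753953; exp(-qT) = 1.0000000000; exp(-rT) = 0.9646402935
Vega = S * exp(-qT) * phi(d1) * sqrt(T) = 28.1900 * 1.0000000000 * 0.3228753953 * 1.0000000000 = 9.101857


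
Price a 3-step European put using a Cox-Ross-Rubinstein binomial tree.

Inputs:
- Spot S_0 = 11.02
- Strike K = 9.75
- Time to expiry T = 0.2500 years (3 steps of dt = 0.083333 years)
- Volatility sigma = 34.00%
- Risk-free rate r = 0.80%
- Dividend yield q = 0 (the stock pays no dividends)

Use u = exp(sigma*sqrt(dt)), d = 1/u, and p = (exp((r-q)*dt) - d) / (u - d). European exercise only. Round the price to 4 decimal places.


Answer: Price = V(0,0) = 0.2176

Derivation:
dt = T/N = 0.083333
u = exp(sigma*sqrt(dt)) = 1.103128; d = 1/u = 0.906513
p = (exp((r-q)*dt) - d) / (u - d) = 0.478874
Discount per step: exp(-r*dt) = 0.999334
Stock lattice S(k, i) with i counting down-moves:
  k=0: S(0,0) = 11.0200
  k=1: S(1,0) = 12.1565; S(1,1) = 9.9898
  k=2: S(2,0) = 13.4101; S(2,1) = 11.0200; S(2,2) = 9.0559
  k=3: S(3,0) = 14.7931; S(3,1) = 12.1565; S(3,2) = 9.9898; S(3,3) = 8.2093
Terminal payoffs V(N, i) = max(K - S_T, 0):
  V(3,0) = 0.000000; V(3,1) = 0.000000; V(3,2) = 0.000000; V(3,3) = 1.540737
Backward induction: V(k, i) = exp(-r*dt) * [p * V(k+1, i) + (1-p) * V(k+1, i+1)].
  V(2,0) = exp(-r*dt) * [p*0.000000 + (1-p)*0.000000] = 0.000000
  V(2,1) = exp(-r*dt) * [p*0.000000 + (1-p)*0.000000] = 0.000000
  V(2,2) = exp(-r*dt) * [p*0.000000 + (1-p)*1.540737] = 0.802383
  V(1,0) = exp(-r*dt) * [p*0.000000 + (1-p)*0.000000] = 0.000000
  V(1,1) = exp(-r*dt) * [p*0.000000 + (1-p)*0.802383] = 0.417864
  V(0,0) = exp(-r*dt) * [p*0.000000 + (1-p)*0.417864] = 0.217614


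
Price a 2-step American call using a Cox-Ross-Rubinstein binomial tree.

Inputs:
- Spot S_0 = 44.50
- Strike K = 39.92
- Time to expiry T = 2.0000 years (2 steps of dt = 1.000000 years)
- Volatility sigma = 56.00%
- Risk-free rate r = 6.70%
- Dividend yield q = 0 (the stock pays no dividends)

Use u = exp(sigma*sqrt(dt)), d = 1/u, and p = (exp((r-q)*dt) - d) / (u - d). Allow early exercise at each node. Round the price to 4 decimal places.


Answer: Price = V(0,0) = 17.0004

Derivation:
dt = T/N = 1.000000
u = exp(sigma*sqrt(dt)) = 1.750673; d = 1/u = 0.571209
p = (exp((r-q)*dt) - d) / (u - d) = 0.422299
Discount per step: exp(-r*dt) = 0.935195
Stock lattice S(k, i) with i counting down-moves:
  k=0: S(0,0) = 44.5000
  k=1: S(1,0) = 77.9049; S(1,1) = 25.4188
  k=2: S(2,0) = 136.3860; S(2,1) = 44.5000; S(2,2) = 14.5195
Terminal payoffs V(N, i) = max(S_T - K, 0):
  V(2,0) = 96.466012; V(2,1) = 4.580000; V(2,2) = 0.000000
Backward induction: V(k, i) = exp(-r*dt) * [p * V(k+1, i) + (1-p) * V(k+1, i+1)]; then take max(V_cont, immediate exercise) for American.
  V(1,0) = exp(-r*dt) * [p*96.466012 + (1-p)*4.580000] = 40.571934; exercise = 37.984926; V(1,0) = max -> 40.571934
  V(1,1) = exp(-r*dt) * [p*4.580000 + (1-p)*0.000000] = 1.808789; exercise = 0.000000; V(1,1) = max -> 1.808789
  V(0,0) = exp(-r*dt) * [p*40.571934 + (1-p)*1.808789] = 17.000383; exercise = 4.580000; V(0,0) = max -> 17.000383


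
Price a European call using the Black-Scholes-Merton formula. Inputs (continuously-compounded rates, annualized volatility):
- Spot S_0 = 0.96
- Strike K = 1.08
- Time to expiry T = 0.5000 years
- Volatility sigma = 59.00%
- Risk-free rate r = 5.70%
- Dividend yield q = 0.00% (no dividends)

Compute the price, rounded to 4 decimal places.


Answer: Price = 0.1249

Derivation:
d1 = (ln(S/K) + (r - q + 0.5*sigma^2) * T) / (sigma * sqrt(T)) = -0.00541245
d2 = d1 - sigma * sqrt(T) = -0.42260545
exp(-rT) = 0.97190229; exp(-qT) = 1.00000000
C = S_0 * exp(-qT) * N(d1) - K * exp(-rT) * N(d2)
N(d1) = 0.49784076; N(d2) = 0.33629158
C = 0.9600 * 1.00000000 * 0.49784076 - 1.0800 * 0.97190229 * 0.33629158 = 0.1249


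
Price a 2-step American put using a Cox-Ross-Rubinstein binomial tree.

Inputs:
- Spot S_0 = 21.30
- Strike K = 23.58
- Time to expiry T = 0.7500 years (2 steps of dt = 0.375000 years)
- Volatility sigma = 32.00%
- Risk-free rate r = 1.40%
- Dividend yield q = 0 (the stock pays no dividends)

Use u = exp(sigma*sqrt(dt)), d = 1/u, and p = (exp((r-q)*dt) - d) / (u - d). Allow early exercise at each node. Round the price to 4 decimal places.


Answer: Price = V(0,0) = 3.7948

Derivation:
dt = T/N = 0.375000
u = exp(sigma*sqrt(dt)) = 1.216477; d = 1/u = 0.822046
p = (exp((r-q)*dt) - d) / (u - d) = 0.464512
Discount per step: exp(-r*dt) = 0.994764
Stock lattice S(k, i) with i counting down-moves:
  k=0: S(0,0) = 21.3000
  k=1: S(1,0) = 25.9110; S(1,1) = 17.5096
  k=2: S(2,0) = 31.5201; S(2,1) = 21.3000; S(2,2) = 14.3937
Terminal payoffs V(N, i) = max(K - S_T, 0):
  V(2,0) = 0.000000; V(2,1) = 2.280000; V(2,2) = 9.186327
Backward induction: V(k, i) = exp(-r*dt) * [p * V(k+1, i) + (1-p) * V(k+1, i+1)]; then take max(V_cont, immediate exercise) for American.
  V(1,0) = exp(-r*dt) * [p*0.000000 + (1-p)*2.280000] = 1.214520; exercise = 0.000000; V(1,0) = max -> 1.214520
  V(1,1) = exp(-r*dt) * [p*2.280000 + (1-p)*9.186327] = 5.946954; exercise = 6.070425; V(1,1) = max -> 6.070425
  V(0,0) = exp(-r*dt) * [p*1.214520 + (1-p)*6.070425] = 3.794825; exercise = 2.280000; V(0,0) = max -> 3.794825


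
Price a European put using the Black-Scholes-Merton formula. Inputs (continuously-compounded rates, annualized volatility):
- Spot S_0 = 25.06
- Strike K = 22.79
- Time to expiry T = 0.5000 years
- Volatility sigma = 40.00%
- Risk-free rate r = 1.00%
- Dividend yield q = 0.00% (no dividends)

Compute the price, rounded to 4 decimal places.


Answer: Price = 1.6571

Derivation:
d1 = (ln(S/K) + (r - q + 0.5*sigma^2) * T) / (sigma * sqrt(T)) = 0.49480188
d2 = d1 - sigma * sqrt(T) = 0.21195917
exp(-rT) = 0.99501248; exp(-qT) = 1.00000000
P = K * exp(-rT) * N(-d2) - S_0 * exp(-qT) * N(-d1)
N(-d1) = 0.31036999; N(-d2) = 0.41606944
P = 22.7900 * 0.99501248 * 0.41606944 - 25.0600 * 1.00000000 * 0.31036999 = 1.6571


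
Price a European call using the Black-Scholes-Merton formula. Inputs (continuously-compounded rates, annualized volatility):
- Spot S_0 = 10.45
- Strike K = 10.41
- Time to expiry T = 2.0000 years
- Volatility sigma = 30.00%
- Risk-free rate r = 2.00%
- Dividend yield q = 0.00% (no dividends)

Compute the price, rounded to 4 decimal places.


d1 = (ln(S/K) + (r - q + 0.5*sigma^2) * T) / (sigma * sqrt(T)) = 0.31545235
d2 = d1 - sigma * sqrt(T) = -0.10881172
exp(-rT) = 0.96078944; exp(-qT) = 1.00000000
C = S_0 * exp(-qT) * N(d1) - K * exp(-rT) * N(d2)
N(d1) = 0.62379089; N(d2) = 0.45667591
C = 10.4500 * 1.00000000 * 0.62379089 - 10.4100 * 0.96078944 * 0.45667591 = 1.9510

Answer: Price = 1.9510


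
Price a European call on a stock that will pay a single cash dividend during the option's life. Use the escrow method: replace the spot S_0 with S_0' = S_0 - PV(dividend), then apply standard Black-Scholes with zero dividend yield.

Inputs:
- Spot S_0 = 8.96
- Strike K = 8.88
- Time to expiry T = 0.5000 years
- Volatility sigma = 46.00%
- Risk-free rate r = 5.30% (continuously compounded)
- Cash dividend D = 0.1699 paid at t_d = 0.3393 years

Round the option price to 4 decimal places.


Answer: Price = 1.2008

Derivation:
PV(D) = D * exp(-r * t_d) = 0.1699 * 0.98217783 = 0.16687201
S_0' = S_0 - PV(D) = 8.9600 - 0.16687201 = 8.79312799
d1 = (ln(S_0'/K) + (r + sigma^2/2)*T) / (sigma*sqrt(T)) = 0.21388120
d2 = d1 - sigma*sqrt(T) = -0.11138792
exp(-rT) = 0.97384804
N(d1) = 0.58468015; N(d2) = 0.45565437
C = S_0' * N(d1) - K * exp(-rT) * N(d2) = 8.79312799 * 0.58468015 - 8.8800 * 0.97384804 * 0.45565437 = 1.2008


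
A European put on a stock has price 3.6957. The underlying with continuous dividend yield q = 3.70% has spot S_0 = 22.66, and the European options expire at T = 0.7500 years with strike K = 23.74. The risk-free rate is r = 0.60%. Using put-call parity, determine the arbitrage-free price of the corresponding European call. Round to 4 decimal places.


Answer: Call price = 2.1021

Derivation:
Put-call parity: C - P = S_0 * exp(-qT) - K * exp(-rT).
S_0 * exp(-qT) = 22.6600 * 0.97263149 = 22.03982966
K * exp(-rT) = 23.7400 * 0.99551011 = 23.63341001
C = P + S*exp(-qT) - K*exp(-rT)
C = 3.6957 + 22.03982966 - 23.63341001 = 2.1021
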